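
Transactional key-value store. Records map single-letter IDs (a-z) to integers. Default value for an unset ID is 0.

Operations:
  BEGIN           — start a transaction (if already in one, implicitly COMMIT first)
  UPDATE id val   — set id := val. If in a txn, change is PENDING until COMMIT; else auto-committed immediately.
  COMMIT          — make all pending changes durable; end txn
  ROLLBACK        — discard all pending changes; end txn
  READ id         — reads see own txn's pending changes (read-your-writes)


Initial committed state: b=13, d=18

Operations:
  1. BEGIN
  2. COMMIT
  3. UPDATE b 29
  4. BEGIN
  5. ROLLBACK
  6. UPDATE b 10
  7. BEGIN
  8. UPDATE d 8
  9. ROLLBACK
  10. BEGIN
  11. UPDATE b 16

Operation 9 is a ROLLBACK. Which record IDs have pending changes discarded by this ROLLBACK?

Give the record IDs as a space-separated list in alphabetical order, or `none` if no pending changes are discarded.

Initial committed: {b=13, d=18}
Op 1: BEGIN: in_txn=True, pending={}
Op 2: COMMIT: merged [] into committed; committed now {b=13, d=18}
Op 3: UPDATE b=29 (auto-commit; committed b=29)
Op 4: BEGIN: in_txn=True, pending={}
Op 5: ROLLBACK: discarded pending []; in_txn=False
Op 6: UPDATE b=10 (auto-commit; committed b=10)
Op 7: BEGIN: in_txn=True, pending={}
Op 8: UPDATE d=8 (pending; pending now {d=8})
Op 9: ROLLBACK: discarded pending ['d']; in_txn=False
Op 10: BEGIN: in_txn=True, pending={}
Op 11: UPDATE b=16 (pending; pending now {b=16})
ROLLBACK at op 9 discards: ['d']

Answer: d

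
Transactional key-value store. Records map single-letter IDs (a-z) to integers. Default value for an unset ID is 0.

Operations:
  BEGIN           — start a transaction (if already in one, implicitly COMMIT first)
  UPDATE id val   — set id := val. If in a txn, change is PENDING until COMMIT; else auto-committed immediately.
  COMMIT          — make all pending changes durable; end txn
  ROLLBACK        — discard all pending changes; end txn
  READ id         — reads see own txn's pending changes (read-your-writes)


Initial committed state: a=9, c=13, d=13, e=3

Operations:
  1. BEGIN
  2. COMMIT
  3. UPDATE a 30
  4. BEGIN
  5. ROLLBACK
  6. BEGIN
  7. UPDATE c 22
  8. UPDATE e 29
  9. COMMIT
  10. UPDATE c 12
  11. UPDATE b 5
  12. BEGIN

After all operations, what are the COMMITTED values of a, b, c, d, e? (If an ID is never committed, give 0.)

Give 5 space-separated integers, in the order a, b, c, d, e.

Initial committed: {a=9, c=13, d=13, e=3}
Op 1: BEGIN: in_txn=True, pending={}
Op 2: COMMIT: merged [] into committed; committed now {a=9, c=13, d=13, e=3}
Op 3: UPDATE a=30 (auto-commit; committed a=30)
Op 4: BEGIN: in_txn=True, pending={}
Op 5: ROLLBACK: discarded pending []; in_txn=False
Op 6: BEGIN: in_txn=True, pending={}
Op 7: UPDATE c=22 (pending; pending now {c=22})
Op 8: UPDATE e=29 (pending; pending now {c=22, e=29})
Op 9: COMMIT: merged ['c', 'e'] into committed; committed now {a=30, c=22, d=13, e=29}
Op 10: UPDATE c=12 (auto-commit; committed c=12)
Op 11: UPDATE b=5 (auto-commit; committed b=5)
Op 12: BEGIN: in_txn=True, pending={}
Final committed: {a=30, b=5, c=12, d=13, e=29}

Answer: 30 5 12 13 29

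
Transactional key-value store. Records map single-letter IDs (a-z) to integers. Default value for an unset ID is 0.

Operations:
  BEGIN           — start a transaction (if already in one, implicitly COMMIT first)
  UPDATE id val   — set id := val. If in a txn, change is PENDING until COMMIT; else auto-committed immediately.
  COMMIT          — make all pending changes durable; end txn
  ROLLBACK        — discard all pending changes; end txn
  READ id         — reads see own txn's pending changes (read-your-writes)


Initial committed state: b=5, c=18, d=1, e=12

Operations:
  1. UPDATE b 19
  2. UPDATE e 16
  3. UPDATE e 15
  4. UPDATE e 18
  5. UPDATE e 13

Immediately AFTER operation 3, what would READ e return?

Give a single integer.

Initial committed: {b=5, c=18, d=1, e=12}
Op 1: UPDATE b=19 (auto-commit; committed b=19)
Op 2: UPDATE e=16 (auto-commit; committed e=16)
Op 3: UPDATE e=15 (auto-commit; committed e=15)
After op 3: visible(e) = 15 (pending={}, committed={b=19, c=18, d=1, e=15})

Answer: 15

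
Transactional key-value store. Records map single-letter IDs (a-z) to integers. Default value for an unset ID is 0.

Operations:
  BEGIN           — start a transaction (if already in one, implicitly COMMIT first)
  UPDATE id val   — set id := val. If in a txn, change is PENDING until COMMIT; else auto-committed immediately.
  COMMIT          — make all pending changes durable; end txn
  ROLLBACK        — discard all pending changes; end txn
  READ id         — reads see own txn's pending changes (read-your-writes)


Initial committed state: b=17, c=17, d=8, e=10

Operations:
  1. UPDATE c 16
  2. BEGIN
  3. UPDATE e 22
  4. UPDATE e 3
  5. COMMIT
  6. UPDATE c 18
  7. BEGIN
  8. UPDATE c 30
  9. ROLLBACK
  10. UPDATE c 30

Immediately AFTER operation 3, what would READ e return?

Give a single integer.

Answer: 22

Derivation:
Initial committed: {b=17, c=17, d=8, e=10}
Op 1: UPDATE c=16 (auto-commit; committed c=16)
Op 2: BEGIN: in_txn=True, pending={}
Op 3: UPDATE e=22 (pending; pending now {e=22})
After op 3: visible(e) = 22 (pending={e=22}, committed={b=17, c=16, d=8, e=10})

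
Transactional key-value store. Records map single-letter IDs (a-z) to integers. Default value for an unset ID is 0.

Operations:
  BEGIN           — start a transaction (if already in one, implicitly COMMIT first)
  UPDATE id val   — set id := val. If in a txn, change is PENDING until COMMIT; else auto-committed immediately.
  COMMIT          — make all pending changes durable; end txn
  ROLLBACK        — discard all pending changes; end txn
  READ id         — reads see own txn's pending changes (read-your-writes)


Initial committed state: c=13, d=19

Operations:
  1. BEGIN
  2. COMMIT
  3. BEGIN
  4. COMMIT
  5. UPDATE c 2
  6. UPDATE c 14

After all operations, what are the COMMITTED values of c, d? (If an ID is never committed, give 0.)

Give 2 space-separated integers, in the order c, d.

Initial committed: {c=13, d=19}
Op 1: BEGIN: in_txn=True, pending={}
Op 2: COMMIT: merged [] into committed; committed now {c=13, d=19}
Op 3: BEGIN: in_txn=True, pending={}
Op 4: COMMIT: merged [] into committed; committed now {c=13, d=19}
Op 5: UPDATE c=2 (auto-commit; committed c=2)
Op 6: UPDATE c=14 (auto-commit; committed c=14)
Final committed: {c=14, d=19}

Answer: 14 19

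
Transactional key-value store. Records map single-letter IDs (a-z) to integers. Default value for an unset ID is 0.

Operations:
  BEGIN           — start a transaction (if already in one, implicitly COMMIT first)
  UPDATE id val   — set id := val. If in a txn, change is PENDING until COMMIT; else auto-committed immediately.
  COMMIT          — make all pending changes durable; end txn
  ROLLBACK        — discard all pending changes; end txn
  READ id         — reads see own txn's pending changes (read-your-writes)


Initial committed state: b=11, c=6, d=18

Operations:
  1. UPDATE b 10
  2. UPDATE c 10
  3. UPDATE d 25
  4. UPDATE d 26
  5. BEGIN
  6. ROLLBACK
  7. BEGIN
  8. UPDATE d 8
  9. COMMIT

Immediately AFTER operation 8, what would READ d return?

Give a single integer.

Answer: 8

Derivation:
Initial committed: {b=11, c=6, d=18}
Op 1: UPDATE b=10 (auto-commit; committed b=10)
Op 2: UPDATE c=10 (auto-commit; committed c=10)
Op 3: UPDATE d=25 (auto-commit; committed d=25)
Op 4: UPDATE d=26 (auto-commit; committed d=26)
Op 5: BEGIN: in_txn=True, pending={}
Op 6: ROLLBACK: discarded pending []; in_txn=False
Op 7: BEGIN: in_txn=True, pending={}
Op 8: UPDATE d=8 (pending; pending now {d=8})
After op 8: visible(d) = 8 (pending={d=8}, committed={b=10, c=10, d=26})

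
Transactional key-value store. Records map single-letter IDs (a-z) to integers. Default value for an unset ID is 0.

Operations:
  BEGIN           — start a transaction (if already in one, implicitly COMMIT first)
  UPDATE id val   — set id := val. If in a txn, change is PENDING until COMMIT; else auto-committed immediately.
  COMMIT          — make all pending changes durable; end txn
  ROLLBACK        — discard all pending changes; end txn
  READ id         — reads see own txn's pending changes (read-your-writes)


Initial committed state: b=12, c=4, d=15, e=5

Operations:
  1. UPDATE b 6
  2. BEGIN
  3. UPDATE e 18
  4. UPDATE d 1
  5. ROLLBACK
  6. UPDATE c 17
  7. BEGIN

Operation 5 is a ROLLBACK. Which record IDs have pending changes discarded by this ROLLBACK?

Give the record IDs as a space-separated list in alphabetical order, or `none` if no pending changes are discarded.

Initial committed: {b=12, c=4, d=15, e=5}
Op 1: UPDATE b=6 (auto-commit; committed b=6)
Op 2: BEGIN: in_txn=True, pending={}
Op 3: UPDATE e=18 (pending; pending now {e=18})
Op 4: UPDATE d=1 (pending; pending now {d=1, e=18})
Op 5: ROLLBACK: discarded pending ['d', 'e']; in_txn=False
Op 6: UPDATE c=17 (auto-commit; committed c=17)
Op 7: BEGIN: in_txn=True, pending={}
ROLLBACK at op 5 discards: ['d', 'e']

Answer: d e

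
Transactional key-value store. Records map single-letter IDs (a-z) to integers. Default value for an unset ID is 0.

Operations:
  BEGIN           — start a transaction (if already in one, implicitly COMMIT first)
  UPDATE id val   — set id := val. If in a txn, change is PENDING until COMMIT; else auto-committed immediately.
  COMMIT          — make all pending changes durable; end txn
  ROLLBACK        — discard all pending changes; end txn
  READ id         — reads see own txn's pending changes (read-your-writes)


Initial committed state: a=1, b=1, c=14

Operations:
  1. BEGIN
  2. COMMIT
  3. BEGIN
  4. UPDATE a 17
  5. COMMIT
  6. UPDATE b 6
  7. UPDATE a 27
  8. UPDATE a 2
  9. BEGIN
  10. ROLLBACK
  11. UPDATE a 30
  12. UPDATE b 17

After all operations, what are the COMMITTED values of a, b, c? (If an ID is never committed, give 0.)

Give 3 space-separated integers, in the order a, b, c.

Answer: 30 17 14

Derivation:
Initial committed: {a=1, b=1, c=14}
Op 1: BEGIN: in_txn=True, pending={}
Op 2: COMMIT: merged [] into committed; committed now {a=1, b=1, c=14}
Op 3: BEGIN: in_txn=True, pending={}
Op 4: UPDATE a=17 (pending; pending now {a=17})
Op 5: COMMIT: merged ['a'] into committed; committed now {a=17, b=1, c=14}
Op 6: UPDATE b=6 (auto-commit; committed b=6)
Op 7: UPDATE a=27 (auto-commit; committed a=27)
Op 8: UPDATE a=2 (auto-commit; committed a=2)
Op 9: BEGIN: in_txn=True, pending={}
Op 10: ROLLBACK: discarded pending []; in_txn=False
Op 11: UPDATE a=30 (auto-commit; committed a=30)
Op 12: UPDATE b=17 (auto-commit; committed b=17)
Final committed: {a=30, b=17, c=14}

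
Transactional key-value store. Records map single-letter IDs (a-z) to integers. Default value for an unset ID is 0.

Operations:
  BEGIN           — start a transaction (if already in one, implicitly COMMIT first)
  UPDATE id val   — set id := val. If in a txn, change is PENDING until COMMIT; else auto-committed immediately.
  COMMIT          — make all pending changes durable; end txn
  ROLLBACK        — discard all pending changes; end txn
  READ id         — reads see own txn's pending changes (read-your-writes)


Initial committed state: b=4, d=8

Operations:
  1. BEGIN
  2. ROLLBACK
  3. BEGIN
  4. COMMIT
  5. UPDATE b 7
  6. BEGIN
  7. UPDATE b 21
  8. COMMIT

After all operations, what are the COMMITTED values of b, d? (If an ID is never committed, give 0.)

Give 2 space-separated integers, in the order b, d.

Answer: 21 8

Derivation:
Initial committed: {b=4, d=8}
Op 1: BEGIN: in_txn=True, pending={}
Op 2: ROLLBACK: discarded pending []; in_txn=False
Op 3: BEGIN: in_txn=True, pending={}
Op 4: COMMIT: merged [] into committed; committed now {b=4, d=8}
Op 5: UPDATE b=7 (auto-commit; committed b=7)
Op 6: BEGIN: in_txn=True, pending={}
Op 7: UPDATE b=21 (pending; pending now {b=21})
Op 8: COMMIT: merged ['b'] into committed; committed now {b=21, d=8}
Final committed: {b=21, d=8}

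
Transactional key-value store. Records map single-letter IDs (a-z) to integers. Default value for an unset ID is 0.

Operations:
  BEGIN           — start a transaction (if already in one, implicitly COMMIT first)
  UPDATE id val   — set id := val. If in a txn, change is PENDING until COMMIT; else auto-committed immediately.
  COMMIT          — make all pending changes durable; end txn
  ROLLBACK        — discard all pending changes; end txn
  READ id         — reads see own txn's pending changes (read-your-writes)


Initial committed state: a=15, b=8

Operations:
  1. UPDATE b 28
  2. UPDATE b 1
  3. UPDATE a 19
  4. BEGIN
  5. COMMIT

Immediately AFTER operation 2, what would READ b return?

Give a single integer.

Answer: 1

Derivation:
Initial committed: {a=15, b=8}
Op 1: UPDATE b=28 (auto-commit; committed b=28)
Op 2: UPDATE b=1 (auto-commit; committed b=1)
After op 2: visible(b) = 1 (pending={}, committed={a=15, b=1})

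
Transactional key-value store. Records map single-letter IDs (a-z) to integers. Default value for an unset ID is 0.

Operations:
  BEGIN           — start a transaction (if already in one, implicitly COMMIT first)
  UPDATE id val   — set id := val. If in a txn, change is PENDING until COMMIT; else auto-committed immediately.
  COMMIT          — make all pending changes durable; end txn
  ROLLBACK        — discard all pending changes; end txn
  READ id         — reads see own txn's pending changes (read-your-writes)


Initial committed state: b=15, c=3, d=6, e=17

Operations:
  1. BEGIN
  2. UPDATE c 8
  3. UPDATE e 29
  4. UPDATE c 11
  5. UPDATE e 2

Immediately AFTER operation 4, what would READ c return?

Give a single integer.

Answer: 11

Derivation:
Initial committed: {b=15, c=3, d=6, e=17}
Op 1: BEGIN: in_txn=True, pending={}
Op 2: UPDATE c=8 (pending; pending now {c=8})
Op 3: UPDATE e=29 (pending; pending now {c=8, e=29})
Op 4: UPDATE c=11 (pending; pending now {c=11, e=29})
After op 4: visible(c) = 11 (pending={c=11, e=29}, committed={b=15, c=3, d=6, e=17})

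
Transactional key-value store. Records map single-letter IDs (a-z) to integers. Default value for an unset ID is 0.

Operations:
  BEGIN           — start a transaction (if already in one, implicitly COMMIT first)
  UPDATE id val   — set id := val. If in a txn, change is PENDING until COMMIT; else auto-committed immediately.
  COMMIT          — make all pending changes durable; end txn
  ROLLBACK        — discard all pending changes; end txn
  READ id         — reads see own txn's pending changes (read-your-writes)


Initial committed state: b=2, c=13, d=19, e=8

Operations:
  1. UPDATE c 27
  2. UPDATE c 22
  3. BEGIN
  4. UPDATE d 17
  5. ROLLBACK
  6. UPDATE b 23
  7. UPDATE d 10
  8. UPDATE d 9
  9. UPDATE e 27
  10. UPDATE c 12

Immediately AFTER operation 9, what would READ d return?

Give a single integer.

Answer: 9

Derivation:
Initial committed: {b=2, c=13, d=19, e=8}
Op 1: UPDATE c=27 (auto-commit; committed c=27)
Op 2: UPDATE c=22 (auto-commit; committed c=22)
Op 3: BEGIN: in_txn=True, pending={}
Op 4: UPDATE d=17 (pending; pending now {d=17})
Op 5: ROLLBACK: discarded pending ['d']; in_txn=False
Op 6: UPDATE b=23 (auto-commit; committed b=23)
Op 7: UPDATE d=10 (auto-commit; committed d=10)
Op 8: UPDATE d=9 (auto-commit; committed d=9)
Op 9: UPDATE e=27 (auto-commit; committed e=27)
After op 9: visible(d) = 9 (pending={}, committed={b=23, c=22, d=9, e=27})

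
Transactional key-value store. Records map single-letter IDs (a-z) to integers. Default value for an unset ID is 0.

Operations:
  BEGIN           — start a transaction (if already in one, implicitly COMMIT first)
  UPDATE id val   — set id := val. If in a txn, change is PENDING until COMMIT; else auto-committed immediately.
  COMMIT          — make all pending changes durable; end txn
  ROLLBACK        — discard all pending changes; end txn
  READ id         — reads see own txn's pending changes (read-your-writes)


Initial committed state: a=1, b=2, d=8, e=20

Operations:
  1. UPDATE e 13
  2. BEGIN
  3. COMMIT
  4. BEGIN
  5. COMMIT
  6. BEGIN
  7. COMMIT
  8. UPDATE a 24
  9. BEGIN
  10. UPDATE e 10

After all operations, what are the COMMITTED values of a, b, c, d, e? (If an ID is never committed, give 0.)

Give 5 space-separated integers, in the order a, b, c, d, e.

Answer: 24 2 0 8 13

Derivation:
Initial committed: {a=1, b=2, d=8, e=20}
Op 1: UPDATE e=13 (auto-commit; committed e=13)
Op 2: BEGIN: in_txn=True, pending={}
Op 3: COMMIT: merged [] into committed; committed now {a=1, b=2, d=8, e=13}
Op 4: BEGIN: in_txn=True, pending={}
Op 5: COMMIT: merged [] into committed; committed now {a=1, b=2, d=8, e=13}
Op 6: BEGIN: in_txn=True, pending={}
Op 7: COMMIT: merged [] into committed; committed now {a=1, b=2, d=8, e=13}
Op 8: UPDATE a=24 (auto-commit; committed a=24)
Op 9: BEGIN: in_txn=True, pending={}
Op 10: UPDATE e=10 (pending; pending now {e=10})
Final committed: {a=24, b=2, d=8, e=13}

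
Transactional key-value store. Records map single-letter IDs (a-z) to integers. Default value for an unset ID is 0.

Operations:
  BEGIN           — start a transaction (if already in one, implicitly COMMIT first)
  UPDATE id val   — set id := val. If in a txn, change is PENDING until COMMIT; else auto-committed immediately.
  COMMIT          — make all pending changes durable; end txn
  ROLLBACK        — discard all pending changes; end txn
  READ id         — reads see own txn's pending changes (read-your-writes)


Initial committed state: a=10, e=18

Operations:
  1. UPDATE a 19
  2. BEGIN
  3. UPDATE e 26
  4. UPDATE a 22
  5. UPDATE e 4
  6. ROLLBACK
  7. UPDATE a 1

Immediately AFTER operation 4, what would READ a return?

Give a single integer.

Initial committed: {a=10, e=18}
Op 1: UPDATE a=19 (auto-commit; committed a=19)
Op 2: BEGIN: in_txn=True, pending={}
Op 3: UPDATE e=26 (pending; pending now {e=26})
Op 4: UPDATE a=22 (pending; pending now {a=22, e=26})
After op 4: visible(a) = 22 (pending={a=22, e=26}, committed={a=19, e=18})

Answer: 22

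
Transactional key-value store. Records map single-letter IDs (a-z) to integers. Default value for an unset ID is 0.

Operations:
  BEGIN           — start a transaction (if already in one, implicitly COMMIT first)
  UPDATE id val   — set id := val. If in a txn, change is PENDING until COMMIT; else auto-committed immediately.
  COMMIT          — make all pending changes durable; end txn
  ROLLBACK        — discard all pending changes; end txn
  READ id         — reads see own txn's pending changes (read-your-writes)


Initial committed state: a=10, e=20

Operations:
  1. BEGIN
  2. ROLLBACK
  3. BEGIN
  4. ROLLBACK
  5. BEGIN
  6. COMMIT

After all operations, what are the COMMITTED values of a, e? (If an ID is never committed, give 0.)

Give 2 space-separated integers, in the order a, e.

Initial committed: {a=10, e=20}
Op 1: BEGIN: in_txn=True, pending={}
Op 2: ROLLBACK: discarded pending []; in_txn=False
Op 3: BEGIN: in_txn=True, pending={}
Op 4: ROLLBACK: discarded pending []; in_txn=False
Op 5: BEGIN: in_txn=True, pending={}
Op 6: COMMIT: merged [] into committed; committed now {a=10, e=20}
Final committed: {a=10, e=20}

Answer: 10 20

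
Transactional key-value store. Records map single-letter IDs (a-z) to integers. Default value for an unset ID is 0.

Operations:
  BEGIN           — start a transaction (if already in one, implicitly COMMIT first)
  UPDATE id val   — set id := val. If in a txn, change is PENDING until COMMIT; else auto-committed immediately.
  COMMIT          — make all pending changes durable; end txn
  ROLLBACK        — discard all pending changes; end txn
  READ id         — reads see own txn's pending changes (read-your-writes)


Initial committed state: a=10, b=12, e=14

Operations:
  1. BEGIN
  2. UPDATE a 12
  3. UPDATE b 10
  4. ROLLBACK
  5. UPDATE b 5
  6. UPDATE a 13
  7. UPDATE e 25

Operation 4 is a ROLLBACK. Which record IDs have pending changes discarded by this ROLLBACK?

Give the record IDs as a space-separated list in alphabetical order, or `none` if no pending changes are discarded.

Answer: a b

Derivation:
Initial committed: {a=10, b=12, e=14}
Op 1: BEGIN: in_txn=True, pending={}
Op 2: UPDATE a=12 (pending; pending now {a=12})
Op 3: UPDATE b=10 (pending; pending now {a=12, b=10})
Op 4: ROLLBACK: discarded pending ['a', 'b']; in_txn=False
Op 5: UPDATE b=5 (auto-commit; committed b=5)
Op 6: UPDATE a=13 (auto-commit; committed a=13)
Op 7: UPDATE e=25 (auto-commit; committed e=25)
ROLLBACK at op 4 discards: ['a', 'b']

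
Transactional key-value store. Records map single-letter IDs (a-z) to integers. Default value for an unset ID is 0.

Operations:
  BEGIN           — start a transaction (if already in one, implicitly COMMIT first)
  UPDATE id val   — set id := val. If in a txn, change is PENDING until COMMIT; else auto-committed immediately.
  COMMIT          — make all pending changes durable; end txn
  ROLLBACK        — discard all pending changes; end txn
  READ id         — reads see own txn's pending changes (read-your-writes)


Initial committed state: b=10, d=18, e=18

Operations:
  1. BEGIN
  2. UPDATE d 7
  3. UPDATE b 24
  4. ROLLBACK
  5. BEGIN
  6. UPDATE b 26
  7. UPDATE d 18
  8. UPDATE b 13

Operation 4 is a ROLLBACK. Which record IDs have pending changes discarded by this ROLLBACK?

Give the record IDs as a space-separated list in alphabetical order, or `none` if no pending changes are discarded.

Answer: b d

Derivation:
Initial committed: {b=10, d=18, e=18}
Op 1: BEGIN: in_txn=True, pending={}
Op 2: UPDATE d=7 (pending; pending now {d=7})
Op 3: UPDATE b=24 (pending; pending now {b=24, d=7})
Op 4: ROLLBACK: discarded pending ['b', 'd']; in_txn=False
Op 5: BEGIN: in_txn=True, pending={}
Op 6: UPDATE b=26 (pending; pending now {b=26})
Op 7: UPDATE d=18 (pending; pending now {b=26, d=18})
Op 8: UPDATE b=13 (pending; pending now {b=13, d=18})
ROLLBACK at op 4 discards: ['b', 'd']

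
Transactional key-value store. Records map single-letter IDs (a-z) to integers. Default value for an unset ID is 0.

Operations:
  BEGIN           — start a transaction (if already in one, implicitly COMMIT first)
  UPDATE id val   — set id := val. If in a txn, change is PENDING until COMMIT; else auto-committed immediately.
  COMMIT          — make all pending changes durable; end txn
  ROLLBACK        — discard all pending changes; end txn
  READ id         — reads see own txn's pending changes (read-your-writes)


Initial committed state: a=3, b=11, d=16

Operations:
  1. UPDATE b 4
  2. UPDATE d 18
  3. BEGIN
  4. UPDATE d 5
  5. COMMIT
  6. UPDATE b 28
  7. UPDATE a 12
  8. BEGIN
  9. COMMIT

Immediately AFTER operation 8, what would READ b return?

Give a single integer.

Answer: 28

Derivation:
Initial committed: {a=3, b=11, d=16}
Op 1: UPDATE b=4 (auto-commit; committed b=4)
Op 2: UPDATE d=18 (auto-commit; committed d=18)
Op 3: BEGIN: in_txn=True, pending={}
Op 4: UPDATE d=5 (pending; pending now {d=5})
Op 5: COMMIT: merged ['d'] into committed; committed now {a=3, b=4, d=5}
Op 6: UPDATE b=28 (auto-commit; committed b=28)
Op 7: UPDATE a=12 (auto-commit; committed a=12)
Op 8: BEGIN: in_txn=True, pending={}
After op 8: visible(b) = 28 (pending={}, committed={a=12, b=28, d=5})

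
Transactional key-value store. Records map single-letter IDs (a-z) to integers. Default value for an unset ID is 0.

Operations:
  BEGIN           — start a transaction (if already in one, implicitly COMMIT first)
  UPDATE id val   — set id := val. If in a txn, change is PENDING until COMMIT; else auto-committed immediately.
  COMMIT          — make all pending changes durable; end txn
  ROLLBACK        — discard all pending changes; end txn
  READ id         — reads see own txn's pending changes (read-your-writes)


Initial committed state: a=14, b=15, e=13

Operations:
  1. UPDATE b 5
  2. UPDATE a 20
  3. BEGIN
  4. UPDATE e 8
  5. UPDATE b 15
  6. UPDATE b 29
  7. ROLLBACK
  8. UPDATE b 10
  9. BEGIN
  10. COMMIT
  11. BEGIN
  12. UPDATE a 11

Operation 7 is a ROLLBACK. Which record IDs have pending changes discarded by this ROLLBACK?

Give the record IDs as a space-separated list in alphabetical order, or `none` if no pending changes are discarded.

Initial committed: {a=14, b=15, e=13}
Op 1: UPDATE b=5 (auto-commit; committed b=5)
Op 2: UPDATE a=20 (auto-commit; committed a=20)
Op 3: BEGIN: in_txn=True, pending={}
Op 4: UPDATE e=8 (pending; pending now {e=8})
Op 5: UPDATE b=15 (pending; pending now {b=15, e=8})
Op 6: UPDATE b=29 (pending; pending now {b=29, e=8})
Op 7: ROLLBACK: discarded pending ['b', 'e']; in_txn=False
Op 8: UPDATE b=10 (auto-commit; committed b=10)
Op 9: BEGIN: in_txn=True, pending={}
Op 10: COMMIT: merged [] into committed; committed now {a=20, b=10, e=13}
Op 11: BEGIN: in_txn=True, pending={}
Op 12: UPDATE a=11 (pending; pending now {a=11})
ROLLBACK at op 7 discards: ['b', 'e']

Answer: b e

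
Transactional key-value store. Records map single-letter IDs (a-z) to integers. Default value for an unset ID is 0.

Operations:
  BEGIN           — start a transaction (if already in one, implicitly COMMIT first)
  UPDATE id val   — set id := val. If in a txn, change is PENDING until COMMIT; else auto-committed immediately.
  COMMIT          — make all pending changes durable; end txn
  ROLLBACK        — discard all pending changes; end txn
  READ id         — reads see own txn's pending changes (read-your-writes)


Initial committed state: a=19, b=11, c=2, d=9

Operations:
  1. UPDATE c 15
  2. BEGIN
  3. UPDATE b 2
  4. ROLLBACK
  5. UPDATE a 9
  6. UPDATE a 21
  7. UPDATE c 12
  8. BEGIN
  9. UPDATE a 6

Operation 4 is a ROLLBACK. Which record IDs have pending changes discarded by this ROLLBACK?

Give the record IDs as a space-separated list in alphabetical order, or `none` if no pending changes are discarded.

Initial committed: {a=19, b=11, c=2, d=9}
Op 1: UPDATE c=15 (auto-commit; committed c=15)
Op 2: BEGIN: in_txn=True, pending={}
Op 3: UPDATE b=2 (pending; pending now {b=2})
Op 4: ROLLBACK: discarded pending ['b']; in_txn=False
Op 5: UPDATE a=9 (auto-commit; committed a=9)
Op 6: UPDATE a=21 (auto-commit; committed a=21)
Op 7: UPDATE c=12 (auto-commit; committed c=12)
Op 8: BEGIN: in_txn=True, pending={}
Op 9: UPDATE a=6 (pending; pending now {a=6})
ROLLBACK at op 4 discards: ['b']

Answer: b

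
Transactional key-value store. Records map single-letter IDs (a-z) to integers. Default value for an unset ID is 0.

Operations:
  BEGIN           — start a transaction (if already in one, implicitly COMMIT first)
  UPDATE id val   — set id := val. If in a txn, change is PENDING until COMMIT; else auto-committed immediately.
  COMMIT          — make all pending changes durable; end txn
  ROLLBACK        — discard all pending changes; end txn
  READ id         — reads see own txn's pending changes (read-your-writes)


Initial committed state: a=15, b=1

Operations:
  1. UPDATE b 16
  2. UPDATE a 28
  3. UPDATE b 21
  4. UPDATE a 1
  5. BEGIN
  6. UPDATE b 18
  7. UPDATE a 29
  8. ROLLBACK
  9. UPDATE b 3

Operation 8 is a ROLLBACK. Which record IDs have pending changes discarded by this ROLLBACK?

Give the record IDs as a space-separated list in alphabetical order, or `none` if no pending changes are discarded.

Answer: a b

Derivation:
Initial committed: {a=15, b=1}
Op 1: UPDATE b=16 (auto-commit; committed b=16)
Op 2: UPDATE a=28 (auto-commit; committed a=28)
Op 3: UPDATE b=21 (auto-commit; committed b=21)
Op 4: UPDATE a=1 (auto-commit; committed a=1)
Op 5: BEGIN: in_txn=True, pending={}
Op 6: UPDATE b=18 (pending; pending now {b=18})
Op 7: UPDATE a=29 (pending; pending now {a=29, b=18})
Op 8: ROLLBACK: discarded pending ['a', 'b']; in_txn=False
Op 9: UPDATE b=3 (auto-commit; committed b=3)
ROLLBACK at op 8 discards: ['a', 'b']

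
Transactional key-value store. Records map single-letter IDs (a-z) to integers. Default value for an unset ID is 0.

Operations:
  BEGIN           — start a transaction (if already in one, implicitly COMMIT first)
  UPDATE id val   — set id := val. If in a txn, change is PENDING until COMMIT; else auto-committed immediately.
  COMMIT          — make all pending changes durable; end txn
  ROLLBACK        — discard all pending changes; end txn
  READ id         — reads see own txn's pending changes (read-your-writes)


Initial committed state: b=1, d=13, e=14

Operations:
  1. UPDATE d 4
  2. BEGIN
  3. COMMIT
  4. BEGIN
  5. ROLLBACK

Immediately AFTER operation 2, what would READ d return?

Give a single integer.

Answer: 4

Derivation:
Initial committed: {b=1, d=13, e=14}
Op 1: UPDATE d=4 (auto-commit; committed d=4)
Op 2: BEGIN: in_txn=True, pending={}
After op 2: visible(d) = 4 (pending={}, committed={b=1, d=4, e=14})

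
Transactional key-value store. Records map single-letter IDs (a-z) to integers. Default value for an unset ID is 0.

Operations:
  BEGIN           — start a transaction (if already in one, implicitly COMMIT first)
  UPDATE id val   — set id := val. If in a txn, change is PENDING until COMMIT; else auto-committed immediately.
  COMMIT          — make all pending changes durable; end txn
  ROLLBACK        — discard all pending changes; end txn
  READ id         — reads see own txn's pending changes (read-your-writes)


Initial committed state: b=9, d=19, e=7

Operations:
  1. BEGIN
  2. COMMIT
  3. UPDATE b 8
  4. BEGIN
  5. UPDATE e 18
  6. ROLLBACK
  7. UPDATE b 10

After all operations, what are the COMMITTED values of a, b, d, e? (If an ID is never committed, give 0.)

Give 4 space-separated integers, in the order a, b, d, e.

Initial committed: {b=9, d=19, e=7}
Op 1: BEGIN: in_txn=True, pending={}
Op 2: COMMIT: merged [] into committed; committed now {b=9, d=19, e=7}
Op 3: UPDATE b=8 (auto-commit; committed b=8)
Op 4: BEGIN: in_txn=True, pending={}
Op 5: UPDATE e=18 (pending; pending now {e=18})
Op 6: ROLLBACK: discarded pending ['e']; in_txn=False
Op 7: UPDATE b=10 (auto-commit; committed b=10)
Final committed: {b=10, d=19, e=7}

Answer: 0 10 19 7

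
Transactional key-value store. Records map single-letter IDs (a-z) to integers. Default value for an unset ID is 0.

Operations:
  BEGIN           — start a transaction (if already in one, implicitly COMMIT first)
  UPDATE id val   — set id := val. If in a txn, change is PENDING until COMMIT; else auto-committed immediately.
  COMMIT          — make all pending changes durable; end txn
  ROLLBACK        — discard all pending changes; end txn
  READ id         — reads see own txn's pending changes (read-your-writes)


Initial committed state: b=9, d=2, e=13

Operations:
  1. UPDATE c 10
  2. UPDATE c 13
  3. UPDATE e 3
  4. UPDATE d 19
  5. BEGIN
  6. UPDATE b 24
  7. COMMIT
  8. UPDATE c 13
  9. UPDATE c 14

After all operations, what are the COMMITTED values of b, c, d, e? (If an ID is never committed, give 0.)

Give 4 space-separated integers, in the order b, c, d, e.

Answer: 24 14 19 3

Derivation:
Initial committed: {b=9, d=2, e=13}
Op 1: UPDATE c=10 (auto-commit; committed c=10)
Op 2: UPDATE c=13 (auto-commit; committed c=13)
Op 3: UPDATE e=3 (auto-commit; committed e=3)
Op 4: UPDATE d=19 (auto-commit; committed d=19)
Op 5: BEGIN: in_txn=True, pending={}
Op 6: UPDATE b=24 (pending; pending now {b=24})
Op 7: COMMIT: merged ['b'] into committed; committed now {b=24, c=13, d=19, e=3}
Op 8: UPDATE c=13 (auto-commit; committed c=13)
Op 9: UPDATE c=14 (auto-commit; committed c=14)
Final committed: {b=24, c=14, d=19, e=3}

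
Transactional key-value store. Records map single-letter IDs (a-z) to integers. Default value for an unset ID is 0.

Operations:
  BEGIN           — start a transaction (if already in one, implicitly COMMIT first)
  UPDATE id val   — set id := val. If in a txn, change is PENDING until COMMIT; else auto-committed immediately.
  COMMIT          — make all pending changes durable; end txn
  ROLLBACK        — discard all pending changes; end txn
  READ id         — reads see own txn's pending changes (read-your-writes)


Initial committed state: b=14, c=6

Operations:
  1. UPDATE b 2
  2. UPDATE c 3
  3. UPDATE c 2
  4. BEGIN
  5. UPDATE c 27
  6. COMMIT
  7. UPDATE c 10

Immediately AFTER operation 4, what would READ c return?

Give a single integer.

Initial committed: {b=14, c=6}
Op 1: UPDATE b=2 (auto-commit; committed b=2)
Op 2: UPDATE c=3 (auto-commit; committed c=3)
Op 3: UPDATE c=2 (auto-commit; committed c=2)
Op 4: BEGIN: in_txn=True, pending={}
After op 4: visible(c) = 2 (pending={}, committed={b=2, c=2})

Answer: 2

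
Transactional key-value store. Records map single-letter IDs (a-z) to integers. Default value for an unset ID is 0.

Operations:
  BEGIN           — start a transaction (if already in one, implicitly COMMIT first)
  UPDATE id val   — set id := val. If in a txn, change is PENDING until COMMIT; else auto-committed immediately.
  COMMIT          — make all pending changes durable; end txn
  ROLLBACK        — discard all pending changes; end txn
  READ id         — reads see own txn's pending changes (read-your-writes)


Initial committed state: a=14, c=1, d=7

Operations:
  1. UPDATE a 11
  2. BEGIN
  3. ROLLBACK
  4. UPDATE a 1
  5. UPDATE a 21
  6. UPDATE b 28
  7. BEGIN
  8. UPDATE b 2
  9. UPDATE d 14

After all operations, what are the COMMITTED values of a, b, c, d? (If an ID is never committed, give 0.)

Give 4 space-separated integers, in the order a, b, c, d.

Initial committed: {a=14, c=1, d=7}
Op 1: UPDATE a=11 (auto-commit; committed a=11)
Op 2: BEGIN: in_txn=True, pending={}
Op 3: ROLLBACK: discarded pending []; in_txn=False
Op 4: UPDATE a=1 (auto-commit; committed a=1)
Op 5: UPDATE a=21 (auto-commit; committed a=21)
Op 6: UPDATE b=28 (auto-commit; committed b=28)
Op 7: BEGIN: in_txn=True, pending={}
Op 8: UPDATE b=2 (pending; pending now {b=2})
Op 9: UPDATE d=14 (pending; pending now {b=2, d=14})
Final committed: {a=21, b=28, c=1, d=7}

Answer: 21 28 1 7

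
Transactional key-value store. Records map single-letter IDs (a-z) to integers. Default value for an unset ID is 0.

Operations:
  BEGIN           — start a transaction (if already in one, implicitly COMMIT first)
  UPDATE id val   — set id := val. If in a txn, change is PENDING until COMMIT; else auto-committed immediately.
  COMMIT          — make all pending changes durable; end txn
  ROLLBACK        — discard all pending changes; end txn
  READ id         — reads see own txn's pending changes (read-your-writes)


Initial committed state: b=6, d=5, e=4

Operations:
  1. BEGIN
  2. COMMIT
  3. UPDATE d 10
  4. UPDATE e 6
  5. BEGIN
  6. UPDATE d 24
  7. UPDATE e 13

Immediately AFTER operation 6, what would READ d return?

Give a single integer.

Initial committed: {b=6, d=5, e=4}
Op 1: BEGIN: in_txn=True, pending={}
Op 2: COMMIT: merged [] into committed; committed now {b=6, d=5, e=4}
Op 3: UPDATE d=10 (auto-commit; committed d=10)
Op 4: UPDATE e=6 (auto-commit; committed e=6)
Op 5: BEGIN: in_txn=True, pending={}
Op 6: UPDATE d=24 (pending; pending now {d=24})
After op 6: visible(d) = 24 (pending={d=24}, committed={b=6, d=10, e=6})

Answer: 24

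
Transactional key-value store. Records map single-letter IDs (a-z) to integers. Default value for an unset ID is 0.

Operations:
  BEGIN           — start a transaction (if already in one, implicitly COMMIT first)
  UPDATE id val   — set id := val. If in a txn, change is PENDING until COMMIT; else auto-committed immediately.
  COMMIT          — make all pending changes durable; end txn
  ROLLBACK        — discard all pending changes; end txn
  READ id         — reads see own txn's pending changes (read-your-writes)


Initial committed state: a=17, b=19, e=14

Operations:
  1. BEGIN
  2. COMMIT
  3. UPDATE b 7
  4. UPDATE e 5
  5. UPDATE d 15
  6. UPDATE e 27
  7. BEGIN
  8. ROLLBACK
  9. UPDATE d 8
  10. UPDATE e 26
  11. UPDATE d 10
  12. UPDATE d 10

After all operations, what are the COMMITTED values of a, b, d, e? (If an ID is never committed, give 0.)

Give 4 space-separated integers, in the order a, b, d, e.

Answer: 17 7 10 26

Derivation:
Initial committed: {a=17, b=19, e=14}
Op 1: BEGIN: in_txn=True, pending={}
Op 2: COMMIT: merged [] into committed; committed now {a=17, b=19, e=14}
Op 3: UPDATE b=7 (auto-commit; committed b=7)
Op 4: UPDATE e=5 (auto-commit; committed e=5)
Op 5: UPDATE d=15 (auto-commit; committed d=15)
Op 6: UPDATE e=27 (auto-commit; committed e=27)
Op 7: BEGIN: in_txn=True, pending={}
Op 8: ROLLBACK: discarded pending []; in_txn=False
Op 9: UPDATE d=8 (auto-commit; committed d=8)
Op 10: UPDATE e=26 (auto-commit; committed e=26)
Op 11: UPDATE d=10 (auto-commit; committed d=10)
Op 12: UPDATE d=10 (auto-commit; committed d=10)
Final committed: {a=17, b=7, d=10, e=26}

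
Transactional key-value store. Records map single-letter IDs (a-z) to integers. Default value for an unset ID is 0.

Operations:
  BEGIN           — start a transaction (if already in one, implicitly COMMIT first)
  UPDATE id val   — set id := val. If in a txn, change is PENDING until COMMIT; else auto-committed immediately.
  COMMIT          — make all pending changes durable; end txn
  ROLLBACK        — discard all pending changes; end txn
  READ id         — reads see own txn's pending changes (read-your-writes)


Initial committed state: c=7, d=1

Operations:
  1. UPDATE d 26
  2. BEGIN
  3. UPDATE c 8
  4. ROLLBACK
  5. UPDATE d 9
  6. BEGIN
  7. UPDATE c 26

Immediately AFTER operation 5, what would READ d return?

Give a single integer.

Initial committed: {c=7, d=1}
Op 1: UPDATE d=26 (auto-commit; committed d=26)
Op 2: BEGIN: in_txn=True, pending={}
Op 3: UPDATE c=8 (pending; pending now {c=8})
Op 4: ROLLBACK: discarded pending ['c']; in_txn=False
Op 5: UPDATE d=9 (auto-commit; committed d=9)
After op 5: visible(d) = 9 (pending={}, committed={c=7, d=9})

Answer: 9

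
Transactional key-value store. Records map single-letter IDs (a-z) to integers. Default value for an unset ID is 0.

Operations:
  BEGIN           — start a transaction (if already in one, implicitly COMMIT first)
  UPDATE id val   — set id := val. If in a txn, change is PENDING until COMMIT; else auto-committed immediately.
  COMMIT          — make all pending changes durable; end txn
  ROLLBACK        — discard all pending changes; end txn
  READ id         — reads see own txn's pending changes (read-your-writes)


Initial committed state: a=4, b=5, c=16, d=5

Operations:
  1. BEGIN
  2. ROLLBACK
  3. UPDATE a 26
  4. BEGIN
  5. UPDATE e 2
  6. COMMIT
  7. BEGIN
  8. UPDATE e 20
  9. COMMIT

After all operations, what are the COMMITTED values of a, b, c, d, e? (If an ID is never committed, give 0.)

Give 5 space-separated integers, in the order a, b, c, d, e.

Answer: 26 5 16 5 20

Derivation:
Initial committed: {a=4, b=5, c=16, d=5}
Op 1: BEGIN: in_txn=True, pending={}
Op 2: ROLLBACK: discarded pending []; in_txn=False
Op 3: UPDATE a=26 (auto-commit; committed a=26)
Op 4: BEGIN: in_txn=True, pending={}
Op 5: UPDATE e=2 (pending; pending now {e=2})
Op 6: COMMIT: merged ['e'] into committed; committed now {a=26, b=5, c=16, d=5, e=2}
Op 7: BEGIN: in_txn=True, pending={}
Op 8: UPDATE e=20 (pending; pending now {e=20})
Op 9: COMMIT: merged ['e'] into committed; committed now {a=26, b=5, c=16, d=5, e=20}
Final committed: {a=26, b=5, c=16, d=5, e=20}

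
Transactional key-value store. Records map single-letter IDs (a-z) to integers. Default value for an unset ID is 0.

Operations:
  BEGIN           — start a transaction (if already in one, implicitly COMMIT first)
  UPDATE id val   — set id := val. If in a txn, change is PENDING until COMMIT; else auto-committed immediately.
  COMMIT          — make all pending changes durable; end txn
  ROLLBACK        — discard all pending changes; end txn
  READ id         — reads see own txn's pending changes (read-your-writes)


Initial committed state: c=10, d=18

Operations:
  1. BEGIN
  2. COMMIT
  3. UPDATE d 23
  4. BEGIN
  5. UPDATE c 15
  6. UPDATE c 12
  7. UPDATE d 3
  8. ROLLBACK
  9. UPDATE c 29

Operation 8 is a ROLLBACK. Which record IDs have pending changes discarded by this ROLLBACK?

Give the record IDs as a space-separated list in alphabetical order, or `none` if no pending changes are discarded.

Answer: c d

Derivation:
Initial committed: {c=10, d=18}
Op 1: BEGIN: in_txn=True, pending={}
Op 2: COMMIT: merged [] into committed; committed now {c=10, d=18}
Op 3: UPDATE d=23 (auto-commit; committed d=23)
Op 4: BEGIN: in_txn=True, pending={}
Op 5: UPDATE c=15 (pending; pending now {c=15})
Op 6: UPDATE c=12 (pending; pending now {c=12})
Op 7: UPDATE d=3 (pending; pending now {c=12, d=3})
Op 8: ROLLBACK: discarded pending ['c', 'd']; in_txn=False
Op 9: UPDATE c=29 (auto-commit; committed c=29)
ROLLBACK at op 8 discards: ['c', 'd']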